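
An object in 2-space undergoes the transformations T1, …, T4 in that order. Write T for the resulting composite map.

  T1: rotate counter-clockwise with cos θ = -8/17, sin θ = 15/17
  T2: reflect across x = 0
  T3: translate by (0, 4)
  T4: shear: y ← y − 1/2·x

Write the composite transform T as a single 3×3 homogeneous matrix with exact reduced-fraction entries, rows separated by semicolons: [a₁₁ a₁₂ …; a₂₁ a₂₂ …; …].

T = [8/17 15/17 0; 11/17 -31/34 4; 0 0 1]

T1 = [-8/17 -15/17 0; 15/17 -8/17 0; 0 0 1]
T2·T1 = [8/17 15/17 0; 15/17 -8/17 0; 0 0 1]
T3·…·T1 = [8/17 15/17 0; 15/17 -8/17 4; 0 0 1]
T4·…·T1 = [8/17 15/17 0; 11/17 -31/34 4; 0 0 1]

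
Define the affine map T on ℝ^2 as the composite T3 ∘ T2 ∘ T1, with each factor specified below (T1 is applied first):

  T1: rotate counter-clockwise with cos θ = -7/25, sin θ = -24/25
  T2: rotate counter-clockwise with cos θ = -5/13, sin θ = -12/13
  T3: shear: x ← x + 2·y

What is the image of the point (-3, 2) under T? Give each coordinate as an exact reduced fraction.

T1 rotate counter-clockwise with cos θ = -7/25, sin θ = -24/25: (-3, 2) → (69/25, 58/25)
T2 rotate counter-clockwise with cos θ = -5/13, sin θ = -12/13: (69/25, 58/25) → (27/25, -86/25)
T3 shear: x ← x + 2·y: (27/25, -86/25) → (-29/5, -86/25)

T(p) = (-29/5, -86/25)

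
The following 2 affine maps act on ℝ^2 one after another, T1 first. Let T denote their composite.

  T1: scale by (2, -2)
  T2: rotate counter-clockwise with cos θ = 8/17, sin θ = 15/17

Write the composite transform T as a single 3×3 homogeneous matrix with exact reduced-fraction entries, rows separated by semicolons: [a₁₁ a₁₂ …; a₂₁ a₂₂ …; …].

T1 = [2 0 0; 0 -2 0; 0 0 1]
T2·T1 = [16/17 30/17 0; 30/17 -16/17 0; 0 0 1]

T = [16/17 30/17 0; 30/17 -16/17 0; 0 0 1]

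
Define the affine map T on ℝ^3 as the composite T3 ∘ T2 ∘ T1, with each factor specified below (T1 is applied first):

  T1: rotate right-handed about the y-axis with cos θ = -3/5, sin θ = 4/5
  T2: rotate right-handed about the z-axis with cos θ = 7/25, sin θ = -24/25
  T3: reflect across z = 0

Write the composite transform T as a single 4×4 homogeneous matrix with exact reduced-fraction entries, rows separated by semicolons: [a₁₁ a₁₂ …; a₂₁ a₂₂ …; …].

T1 = [-3/5 0 4/5 0; 0 1 0 0; -4/5 0 -3/5 0; 0 0 0 1]
T2·T1 = [-21/125 24/25 28/125 0; 72/125 7/25 -96/125 0; -4/5 0 -3/5 0; 0 0 0 1]
T3·…·T1 = [-21/125 24/25 28/125 0; 72/125 7/25 -96/125 0; 4/5 0 3/5 0; 0 0 0 1]

T = [-21/125 24/25 28/125 0; 72/125 7/25 -96/125 0; 4/5 0 3/5 0; 0 0 0 1]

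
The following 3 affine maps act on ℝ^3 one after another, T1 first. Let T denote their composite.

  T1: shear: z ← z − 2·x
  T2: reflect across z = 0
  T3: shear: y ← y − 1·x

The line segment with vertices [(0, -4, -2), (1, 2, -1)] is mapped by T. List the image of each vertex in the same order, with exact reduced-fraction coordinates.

image vertices: (0, -4, 2), (1, 1, 3)

T1 shear: z ← z − 2·x: (0, -4, -2) → (0, -4, -2); (1, 2, -1) → (1, 2, -3)
T2 reflect across z = 0: (0, -4, -2) → (0, -4, 2); (1, 2, -3) → (1, 2, 3)
T3 shear: y ← y − 1·x: (0, -4, 2) → (0, -4, 2); (1, 2, 3) → (1, 1, 3)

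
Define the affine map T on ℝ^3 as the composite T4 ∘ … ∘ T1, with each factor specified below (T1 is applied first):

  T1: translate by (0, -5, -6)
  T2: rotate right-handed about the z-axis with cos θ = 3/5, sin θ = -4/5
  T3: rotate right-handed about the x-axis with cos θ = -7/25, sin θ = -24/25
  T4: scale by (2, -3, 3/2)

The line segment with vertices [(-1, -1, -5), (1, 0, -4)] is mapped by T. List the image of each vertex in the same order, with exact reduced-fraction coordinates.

image vertices: (-54/5, 3666/125, 2163/250), (-34/5, 3201/125, 1209/125)

T1 translate by (0, -5, -6): (-1, -1, -5) → (-1, -6, -11); (1, 0, -4) → (1, -5, -10)
T2 rotate right-handed about the z-axis with cos θ = 3/5, sin θ = -4/5: (-1, -6, -11) → (-27/5, -14/5, -11); (1, -5, -10) → (-17/5, -19/5, -10)
T3 rotate right-handed about the x-axis with cos θ = -7/25, sin θ = -24/25: (-27/5, -14/5, -11) → (-27/5, -1222/125, 721/125); (-17/5, -19/5, -10) → (-17/5, -1067/125, 806/125)
T4 scale by (2, -3, 3/2): (-27/5, -1222/125, 721/125) → (-54/5, 3666/125, 2163/250); (-17/5, -1067/125, 806/125) → (-34/5, 3201/125, 1209/125)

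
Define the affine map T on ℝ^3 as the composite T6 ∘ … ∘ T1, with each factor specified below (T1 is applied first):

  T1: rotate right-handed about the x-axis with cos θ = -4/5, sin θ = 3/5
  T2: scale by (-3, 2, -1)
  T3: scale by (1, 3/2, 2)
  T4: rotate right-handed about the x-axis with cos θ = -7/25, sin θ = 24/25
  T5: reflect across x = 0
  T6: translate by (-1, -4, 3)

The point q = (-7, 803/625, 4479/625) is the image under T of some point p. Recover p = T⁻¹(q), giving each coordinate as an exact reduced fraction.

T1 = [1 0 0 0; 0 -4/5 -3/5 0; 0 3/5 -4/5 0; 0 0 0 1]
T2·T1 = [-3 0 0 0; 0 -8/5 -6/5 0; 0 -3/5 4/5 0; 0 0 0 1]
T3·…·T1 = [-3 0 0 0; 0 -12/5 -9/5 0; 0 -6/5 8/5 0; 0 0 0 1]
T4·…·T1 = [-3 0 0 0; 0 228/125 -129/125 0; 0 -246/125 -272/125 0; 0 0 0 1]
T5·…·T1 = [3 0 0 0; 0 228/125 -129/125 0; 0 -246/125 -272/125 0; 0 0 0 1]
T6·…·T1 = [3 0 0 -1; 0 228/125 -129/125 -4; 0 -246/125 -272/125 3; 0 0 0 1]
det M = -18; M⁻¹ = [1/3 0 0 1/3; 0 136/375 -43/250 59/30; 0 -41/125 -38/125 -2/5; 0 0 0 1]
M⁻¹ · (-7, 803/625, 4479/625)ᵀ = (-2, 6/5, -3)ᵀ

p = (-2, 6/5, -3)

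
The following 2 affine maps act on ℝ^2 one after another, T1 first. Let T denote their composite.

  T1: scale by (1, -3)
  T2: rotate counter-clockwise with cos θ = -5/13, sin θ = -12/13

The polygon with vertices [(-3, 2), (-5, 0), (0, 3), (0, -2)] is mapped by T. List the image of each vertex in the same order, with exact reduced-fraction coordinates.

T1 scale by (1, -3): (-3, 2) → (-3, -6); (-5, 0) → (-5, 0); (0, 3) → (0, -9); (0, -2) → (0, 6)
T2 rotate counter-clockwise with cos θ = -5/13, sin θ = -12/13: (-3, -6) → (-57/13, 66/13); (-5, 0) → (25/13, 60/13); (0, -9) → (-108/13, 45/13); (0, 6) → (72/13, -30/13)

image vertices: (-57/13, 66/13), (25/13, 60/13), (-108/13, 45/13), (72/13, -30/13)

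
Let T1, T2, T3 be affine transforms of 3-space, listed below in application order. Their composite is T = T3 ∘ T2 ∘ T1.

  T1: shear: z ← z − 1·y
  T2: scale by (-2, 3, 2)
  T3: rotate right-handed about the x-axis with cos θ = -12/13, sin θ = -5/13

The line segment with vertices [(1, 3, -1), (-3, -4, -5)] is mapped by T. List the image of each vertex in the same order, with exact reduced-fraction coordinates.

T1 shear: z ← z − 1·y: (1, 3, -1) → (1, 3, -4); (-3, -4, -5) → (-3, -4, -1)
T2 scale by (-2, 3, 2): (1, 3, -4) → (-2, 9, -8); (-3, -4, -1) → (6, -12, -2)
T3 rotate right-handed about the x-axis with cos θ = -12/13, sin θ = -5/13: (-2, 9, -8) → (-2, -148/13, 51/13); (6, -12, -2) → (6, 134/13, 84/13)

image vertices: (-2, -148/13, 51/13), (6, 134/13, 84/13)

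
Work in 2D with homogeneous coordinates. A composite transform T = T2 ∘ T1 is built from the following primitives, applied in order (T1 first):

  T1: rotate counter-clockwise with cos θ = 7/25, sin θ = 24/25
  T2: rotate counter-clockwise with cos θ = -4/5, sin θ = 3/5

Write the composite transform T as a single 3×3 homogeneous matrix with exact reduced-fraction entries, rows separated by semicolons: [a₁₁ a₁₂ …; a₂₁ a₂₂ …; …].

T = [-4/5 3/5 0; -3/5 -4/5 0; 0 0 1]

T1 = [7/25 -24/25 0; 24/25 7/25 0; 0 0 1]
T2·T1 = [-4/5 3/5 0; -3/5 -4/5 0; 0 0 1]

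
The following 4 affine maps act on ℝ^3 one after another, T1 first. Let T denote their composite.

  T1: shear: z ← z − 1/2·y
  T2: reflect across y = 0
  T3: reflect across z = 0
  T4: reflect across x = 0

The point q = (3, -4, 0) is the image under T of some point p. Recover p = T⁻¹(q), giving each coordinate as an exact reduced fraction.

p = (-3, 4, 2)

T1 = [1 0 0 0; 0 1 0 0; 0 -1/2 1 0; 0 0 0 1]
T2·T1 = [1 0 0 0; 0 -1 0 0; 0 -1/2 1 0; 0 0 0 1]
T3·…·T1 = [1 0 0 0; 0 -1 0 0; 0 1/2 -1 0; 0 0 0 1]
T4·…·T1 = [-1 0 0 0; 0 -1 0 0; 0 1/2 -1 0; 0 0 0 1]
det M = -1; M⁻¹ = [-1 0 0 0; 0 -1 0 0; 0 -1/2 -1 0; 0 0 0 1]
M⁻¹ · (3, -4, 0)ᵀ = (-3, 4, 2)ᵀ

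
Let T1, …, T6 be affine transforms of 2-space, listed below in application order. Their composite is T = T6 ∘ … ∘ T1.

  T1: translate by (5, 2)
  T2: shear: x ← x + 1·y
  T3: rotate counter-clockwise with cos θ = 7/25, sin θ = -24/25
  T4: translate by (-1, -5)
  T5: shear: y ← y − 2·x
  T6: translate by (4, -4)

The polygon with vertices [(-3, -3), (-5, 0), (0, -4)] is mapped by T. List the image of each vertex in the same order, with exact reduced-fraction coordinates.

T1 translate by (5, 2): (-3, -3) → (2, -1); (-5, 0) → (0, 2); (0, -4) → (5, -2)
T2 shear: x ← x + 1·y: (2, -1) → (1, -1); (0, 2) → (2, 2); (5, -2) → (3, -2)
T3 rotate counter-clockwise with cos θ = 7/25, sin θ = -24/25: (1, -1) → (-17/25, -31/25); (2, 2) → (62/25, -34/25); (3, -2) → (-27/25, -86/25)
T4 translate by (-1, -5): (-17/25, -31/25) → (-42/25, -156/25); (62/25, -34/25) → (37/25, -159/25); (-27/25, -86/25) → (-52/25, -211/25)
T5 shear: y ← y − 2·x: (-42/25, -156/25) → (-42/25, -72/25); (37/25, -159/25) → (37/25, -233/25); (-52/25, -211/25) → (-52/25, -107/25)
T6 translate by (4, -4): (-42/25, -72/25) → (58/25, -172/25); (37/25, -233/25) → (137/25, -333/25); (-52/25, -107/25) → (48/25, -207/25)

image vertices: (58/25, -172/25), (137/25, -333/25), (48/25, -207/25)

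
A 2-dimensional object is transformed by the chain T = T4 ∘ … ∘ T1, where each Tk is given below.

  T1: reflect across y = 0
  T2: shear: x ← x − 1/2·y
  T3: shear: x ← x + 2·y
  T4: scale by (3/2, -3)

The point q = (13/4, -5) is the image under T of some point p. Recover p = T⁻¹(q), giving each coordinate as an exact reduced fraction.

T1 = [1 0 0; 0 -1 0; 0 0 1]
T2·T1 = [1 1/2 0; 0 -1 0; 0 0 1]
T3·…·T1 = [1 -3/2 0; 0 -1 0; 0 0 1]
T4·…·T1 = [3/2 -9/4 0; 0 3 0; 0 0 1]
det M = 9/2; M⁻¹ = [2/3 1/2 0; 0 1/3 0; 0 0 1]
M⁻¹ · (13/4, -5)ᵀ = (-1/3, -5/3)ᵀ

p = (-1/3, -5/3)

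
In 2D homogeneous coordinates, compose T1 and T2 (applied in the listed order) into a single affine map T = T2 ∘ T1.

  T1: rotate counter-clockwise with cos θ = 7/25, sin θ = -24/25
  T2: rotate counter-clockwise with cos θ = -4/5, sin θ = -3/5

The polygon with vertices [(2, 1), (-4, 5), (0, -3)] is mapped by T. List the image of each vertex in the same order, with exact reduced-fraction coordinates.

T1 rotate counter-clockwise with cos θ = 7/25, sin θ = -24/25: (2, 1) → (38/25, -41/25); (-4, 5) → (92/25, 131/25); (0, -3) → (-72/25, -21/25)
T2 rotate counter-clockwise with cos θ = -4/5, sin θ = -3/5: (38/25, -41/25) → (-11/5, 2/5); (92/25, 131/25) → (1/5, -32/5); (-72/25, -21/25) → (9/5, 12/5)

image vertices: (-11/5, 2/5), (1/5, -32/5), (9/5, 12/5)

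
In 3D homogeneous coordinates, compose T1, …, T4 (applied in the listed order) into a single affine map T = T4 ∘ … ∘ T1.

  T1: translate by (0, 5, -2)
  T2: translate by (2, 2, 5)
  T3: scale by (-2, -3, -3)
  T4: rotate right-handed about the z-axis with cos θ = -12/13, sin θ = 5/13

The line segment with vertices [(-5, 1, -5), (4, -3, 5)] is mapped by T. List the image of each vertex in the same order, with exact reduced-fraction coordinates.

T1 translate by (0, 5, -2): (-5, 1, -5) → (-5, 6, -7); (4, -3, 5) → (4, 2, 3)
T2 translate by (2, 2, 5): (-5, 6, -7) → (-3, 8, -2); (4, 2, 3) → (6, 4, 8)
T3 scale by (-2, -3, -3): (-3, 8, -2) → (6, -24, 6); (6, 4, 8) → (-12, -12, -24)
T4 rotate right-handed about the z-axis with cos θ = -12/13, sin θ = 5/13: (6, -24, 6) → (48/13, 318/13, 6); (-12, -12, -24) → (204/13, 84/13, -24)

image vertices: (48/13, 318/13, 6), (204/13, 84/13, -24)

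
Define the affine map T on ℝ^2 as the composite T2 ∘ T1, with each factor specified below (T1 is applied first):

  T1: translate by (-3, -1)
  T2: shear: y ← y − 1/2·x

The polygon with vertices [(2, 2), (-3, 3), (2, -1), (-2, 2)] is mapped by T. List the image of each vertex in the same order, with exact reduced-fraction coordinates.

T1 translate by (-3, -1): (2, 2) → (-1, 1); (-3, 3) → (-6, 2); (2, -1) → (-1, -2); (-2, 2) → (-5, 1)
T2 shear: y ← y − 1/2·x: (-1, 1) → (-1, 3/2); (-6, 2) → (-6, 5); (-1, -2) → (-1, -3/2); (-5, 1) → (-5, 7/2)

image vertices: (-1, 3/2), (-6, 5), (-1, -3/2), (-5, 7/2)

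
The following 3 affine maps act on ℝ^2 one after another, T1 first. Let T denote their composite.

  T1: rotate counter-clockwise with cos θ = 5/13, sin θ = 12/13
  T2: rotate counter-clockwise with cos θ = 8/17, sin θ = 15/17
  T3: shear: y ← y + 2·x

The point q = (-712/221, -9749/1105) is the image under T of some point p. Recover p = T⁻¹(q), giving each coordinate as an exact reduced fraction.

p = (1/5, 4)

T1 = [5/13 -12/13 0; 12/13 5/13 0; 0 0 1]
T2·T1 = [-140/221 -171/221 0; 171/221 -140/221 0; 0 0 1]
T3·…·T1 = [-140/221 -171/221 0; -109/221 -482/221 0; 0 0 1]
det M = 1; M⁻¹ = [-482/221 171/221 0; 109/221 -140/221 0; 0 0 1]
M⁻¹ · (-712/221, -9749/1105)ᵀ = (1/5, 4)ᵀ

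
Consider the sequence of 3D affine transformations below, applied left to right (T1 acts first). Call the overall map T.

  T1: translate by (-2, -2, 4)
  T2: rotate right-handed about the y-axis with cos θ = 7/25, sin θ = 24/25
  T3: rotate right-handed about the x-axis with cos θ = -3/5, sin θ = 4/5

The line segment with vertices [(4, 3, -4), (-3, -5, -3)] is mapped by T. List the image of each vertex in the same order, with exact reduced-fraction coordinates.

T1 translate by (-2, -2, 4): (4, 3, -4) → (2, 1, 0); (-3, -5, -3) → (-5, -7, 1)
T2 rotate right-handed about the y-axis with cos θ = 7/25, sin θ = 24/25: (2, 1, 0) → (14/25, 1, -48/25); (-5, -7, 1) → (-11/25, -7, 127/25)
T3 rotate right-handed about the x-axis with cos θ = -3/5, sin θ = 4/5: (14/25, 1, -48/25) → (14/25, 117/125, 244/125); (-11/25, -7, 127/25) → (-11/25, 17/125, -1081/125)

image vertices: (14/25, 117/125, 244/125), (-11/25, 17/125, -1081/125)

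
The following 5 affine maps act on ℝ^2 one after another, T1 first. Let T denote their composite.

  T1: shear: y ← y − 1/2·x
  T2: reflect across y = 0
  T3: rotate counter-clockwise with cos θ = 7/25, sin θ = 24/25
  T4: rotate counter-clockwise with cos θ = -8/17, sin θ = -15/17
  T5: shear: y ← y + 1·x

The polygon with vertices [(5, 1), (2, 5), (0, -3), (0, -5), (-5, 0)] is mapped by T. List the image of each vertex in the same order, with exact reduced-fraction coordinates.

T1 shear: y ← y − 1/2·x: (5, 1) → (5, -3/2); (2, 5) → (2, 4); (0, -3) → (0, -3); (0, -5) → (0, -5); (-5, 0) → (-5, 5/2)
T2 reflect across y = 0: (5, -3/2) → (5, 3/2); (2, 4) → (2, -4); (0, -3) → (0, 3); (0, -5) → (0, 5); (-5, 5/2) → (-5, -5/2)
T3 rotate counter-clockwise with cos θ = 7/25, sin θ = 24/25: (5, 3/2) → (-1/25, 261/50); (2, -4) → (22/5, 4/5); (0, 3) → (-72/25, 21/25); (0, 5) → (-24/5, 7/5); (-5, -5/2) → (1, -11/2)
T4 rotate counter-clockwise with cos θ = -8/17, sin θ = -15/17: (-1/25, 261/50) → (3931/850, -1029/425); (22/5, 4/5) → (-116/85, -362/85); (-72/25, 21/25) → (891/425, 912/425); (-24/5, 7/5) → (297/85, 304/85); (1, -11/2) → (-181/34, 29/17)
T5 shear: y ← y + 1·x: (3931/850, -1029/425) → (3931/850, 1873/850); (-116/85, -362/85) → (-116/85, -478/85); (891/425, 912/425) → (891/425, 1803/425); (297/85, 304/85) → (297/85, 601/85); (-181/34, 29/17) → (-181/34, -123/34)

image vertices: (3931/850, 1873/850), (-116/85, -478/85), (891/425, 1803/425), (297/85, 601/85), (-181/34, -123/34)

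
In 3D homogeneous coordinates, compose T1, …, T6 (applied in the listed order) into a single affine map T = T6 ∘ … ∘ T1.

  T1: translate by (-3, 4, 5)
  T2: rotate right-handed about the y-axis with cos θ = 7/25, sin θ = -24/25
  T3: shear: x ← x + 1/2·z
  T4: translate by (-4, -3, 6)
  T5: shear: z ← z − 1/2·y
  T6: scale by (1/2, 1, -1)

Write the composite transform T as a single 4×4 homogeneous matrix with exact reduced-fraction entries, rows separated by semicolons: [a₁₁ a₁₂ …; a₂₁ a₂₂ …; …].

T1 = [1 0 0 -3; 0 1 0 4; 0 0 1 5; 0 0 0 1]
T2·T1 = [7/25 0 -24/25 -141/25; 0 1 0 4; 24/25 0 7/25 -37/25; 0 0 0 1]
T3·…·T1 = [19/25 0 -41/50 -319/50; 0 1 0 4; 24/25 0 7/25 -37/25; 0 0 0 1]
T4·…·T1 = [19/25 0 -41/50 -519/50; 0 1 0 1; 24/25 0 7/25 113/25; 0 0 0 1]
T5·…·T1 = [19/25 0 -41/50 -519/50; 0 1 0 1; 24/25 -1/2 7/25 201/50; 0 0 0 1]
T6·…·T1 = [19/50 0 -41/100 -519/100; 0 1 0 1; -24/25 1/2 -7/25 -201/50; 0 0 0 1]

T = [19/50 0 -41/100 -519/100; 0 1 0 1; -24/25 1/2 -7/25 -201/50; 0 0 0 1]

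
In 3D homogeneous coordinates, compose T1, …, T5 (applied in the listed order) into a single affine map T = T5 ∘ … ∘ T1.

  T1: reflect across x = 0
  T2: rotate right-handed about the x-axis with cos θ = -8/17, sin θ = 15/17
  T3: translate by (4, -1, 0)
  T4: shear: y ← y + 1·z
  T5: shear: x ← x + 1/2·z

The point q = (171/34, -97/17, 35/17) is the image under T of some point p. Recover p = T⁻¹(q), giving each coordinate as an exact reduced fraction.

p = (0, 5, 5)

T1 = [-1 0 0 0; 0 1 0 0; 0 0 1 0; 0 0 0 1]
T2·T1 = [-1 0 0 0; 0 -8/17 -15/17 0; 0 15/17 -8/17 0; 0 0 0 1]
T3·…·T1 = [-1 0 0 4; 0 -8/17 -15/17 -1; 0 15/17 -8/17 0; 0 0 0 1]
T4·…·T1 = [-1 0 0 4; 0 7/17 -23/17 -1; 0 15/17 -8/17 0; 0 0 0 1]
T5·…·T1 = [-1 15/34 -4/17 4; 0 7/17 -23/17 -1; 0 15/17 -8/17 0; 0 0 0 1]
det M = -1; M⁻¹ = [-1 0 1/2 4; 0 -8/17 23/17 -8/17; 0 -15/17 7/17 -15/17; 0 0 0 1]
M⁻¹ · (171/34, -97/17, 35/17)ᵀ = (0, 5, 5)ᵀ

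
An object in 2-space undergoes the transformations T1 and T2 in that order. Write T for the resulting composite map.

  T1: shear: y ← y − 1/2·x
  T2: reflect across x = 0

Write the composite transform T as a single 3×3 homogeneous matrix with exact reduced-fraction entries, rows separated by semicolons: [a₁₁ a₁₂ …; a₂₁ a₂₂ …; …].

T1 = [1 0 0; -1/2 1 0; 0 0 1]
T2·T1 = [-1 0 0; -1/2 1 0; 0 0 1]

T = [-1 0 0; -1/2 1 0; 0 0 1]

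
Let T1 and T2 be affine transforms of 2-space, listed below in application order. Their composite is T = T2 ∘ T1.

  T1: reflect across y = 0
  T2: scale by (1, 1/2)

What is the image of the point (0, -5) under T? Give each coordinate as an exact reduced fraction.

T(p) = (0, 5/2)

T1 reflect across y = 0: (0, -5) → (0, 5)
T2 scale by (1, 1/2): (0, 5) → (0, 5/2)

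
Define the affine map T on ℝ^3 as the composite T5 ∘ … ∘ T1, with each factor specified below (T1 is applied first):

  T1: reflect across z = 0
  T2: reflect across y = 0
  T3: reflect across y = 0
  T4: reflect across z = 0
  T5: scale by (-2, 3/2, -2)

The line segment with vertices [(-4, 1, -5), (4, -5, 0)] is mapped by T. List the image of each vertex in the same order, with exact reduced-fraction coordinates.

image vertices: (8, 3/2, 10), (-8, -15/2, 0)

T1 reflect across z = 0: (-4, 1, -5) → (-4, 1, 5); (4, -5, 0) → (4, -5, 0)
T2 reflect across y = 0: (-4, 1, 5) → (-4, -1, 5); (4, -5, 0) → (4, 5, 0)
T3 reflect across y = 0: (-4, -1, 5) → (-4, 1, 5); (4, 5, 0) → (4, -5, 0)
T4 reflect across z = 0: (-4, 1, 5) → (-4, 1, -5); (4, -5, 0) → (4, -5, 0)
T5 scale by (-2, 3/2, -2): (-4, 1, -5) → (8, 3/2, 10); (4, -5, 0) → (-8, -15/2, 0)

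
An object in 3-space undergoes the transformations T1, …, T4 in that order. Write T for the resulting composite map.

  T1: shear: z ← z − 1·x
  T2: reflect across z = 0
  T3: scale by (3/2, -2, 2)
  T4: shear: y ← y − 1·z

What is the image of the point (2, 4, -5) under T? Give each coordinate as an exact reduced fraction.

T1 shear: z ← z − 1·x: (2, 4, -5) → (2, 4, -7)
T2 reflect across z = 0: (2, 4, -7) → (2, 4, 7)
T3 scale by (3/2, -2, 2): (2, 4, 7) → (3, -8, 14)
T4 shear: y ← y − 1·z: (3, -8, 14) → (3, -22, 14)

T(p) = (3, -22, 14)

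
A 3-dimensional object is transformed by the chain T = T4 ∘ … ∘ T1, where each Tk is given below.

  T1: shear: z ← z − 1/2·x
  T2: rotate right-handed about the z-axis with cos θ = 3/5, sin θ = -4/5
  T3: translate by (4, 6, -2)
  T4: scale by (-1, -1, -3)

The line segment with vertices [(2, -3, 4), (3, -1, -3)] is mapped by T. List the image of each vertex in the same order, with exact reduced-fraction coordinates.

T1 shear: z ← z − 1/2·x: (2, -3, 4) → (2, -3, 3); (3, -1, -3) → (3, -1, -9/2)
T2 rotate right-handed about the z-axis with cos θ = 3/5, sin θ = -4/5: (2, -3, 3) → (-6/5, -17/5, 3); (3, -1, -9/2) → (1, -3, -9/2)
T3 translate by (4, 6, -2): (-6/5, -17/5, 3) → (14/5, 13/5, 1); (1, -3, -9/2) → (5, 3, -13/2)
T4 scale by (-1, -1, -3): (14/5, 13/5, 1) → (-14/5, -13/5, -3); (5, 3, -13/2) → (-5, -3, 39/2)

image vertices: (-14/5, -13/5, -3), (-5, -3, 39/2)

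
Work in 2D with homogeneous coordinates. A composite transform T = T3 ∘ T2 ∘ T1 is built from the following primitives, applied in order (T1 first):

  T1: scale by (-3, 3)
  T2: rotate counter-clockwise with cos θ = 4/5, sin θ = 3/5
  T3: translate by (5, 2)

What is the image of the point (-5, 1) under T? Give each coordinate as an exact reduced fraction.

T1 scale by (-3, 3): (-5, 1) → (15, 3)
T2 rotate counter-clockwise with cos θ = 4/5, sin θ = 3/5: (15, 3) → (51/5, 57/5)
T3 translate by (5, 2): (51/5, 57/5) → (76/5, 67/5)

T(p) = (76/5, 67/5)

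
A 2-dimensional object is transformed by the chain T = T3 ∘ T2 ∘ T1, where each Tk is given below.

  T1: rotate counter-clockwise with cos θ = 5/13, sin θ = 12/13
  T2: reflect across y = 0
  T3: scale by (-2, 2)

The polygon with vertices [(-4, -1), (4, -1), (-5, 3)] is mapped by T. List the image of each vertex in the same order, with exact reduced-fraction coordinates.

T1 rotate counter-clockwise with cos θ = 5/13, sin θ = 12/13: (-4, -1) → (-8/13, -53/13); (4, -1) → (32/13, 43/13); (-5, 3) → (-61/13, -45/13)
T2 reflect across y = 0: (-8/13, -53/13) → (-8/13, 53/13); (32/13, 43/13) → (32/13, -43/13); (-61/13, -45/13) → (-61/13, 45/13)
T3 scale by (-2, 2): (-8/13, 53/13) → (16/13, 106/13); (32/13, -43/13) → (-64/13, -86/13); (-61/13, 45/13) → (122/13, 90/13)

image vertices: (16/13, 106/13), (-64/13, -86/13), (122/13, 90/13)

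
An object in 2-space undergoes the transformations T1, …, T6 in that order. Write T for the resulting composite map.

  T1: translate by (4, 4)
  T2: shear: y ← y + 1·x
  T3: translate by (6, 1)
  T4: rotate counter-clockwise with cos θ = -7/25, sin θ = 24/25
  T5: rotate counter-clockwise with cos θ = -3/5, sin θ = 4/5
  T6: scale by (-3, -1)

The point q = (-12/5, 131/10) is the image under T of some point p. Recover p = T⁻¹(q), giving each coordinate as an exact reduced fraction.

T1 = [1 0 4; 0 1 4; 0 0 1]
T2·T1 = [1 0 4; 1 1 8; 0 0 1]
T3·…·T1 = [1 0 10; 1 1 9; 0 0 1]
T4·…·T1 = [-31/25 -24/25 -286/25; 17/25 -7/25 177/25; 0 0 1]
T5·…·T1 = [1/5 4/5 6/5; -7/5 -3/5 -67/5; 0 0 1]
T6·…·T1 = [-3/5 -12/5 -18/5; 7/5 3/5 67/5; 0 0 1]
det M = 3; M⁻¹ = [1/5 4/5 -10; -7/15 -1/5 1; 0 0 1]
M⁻¹ · (-12/5, 131/10)ᵀ = (0, -1/2)ᵀ

p = (0, -1/2)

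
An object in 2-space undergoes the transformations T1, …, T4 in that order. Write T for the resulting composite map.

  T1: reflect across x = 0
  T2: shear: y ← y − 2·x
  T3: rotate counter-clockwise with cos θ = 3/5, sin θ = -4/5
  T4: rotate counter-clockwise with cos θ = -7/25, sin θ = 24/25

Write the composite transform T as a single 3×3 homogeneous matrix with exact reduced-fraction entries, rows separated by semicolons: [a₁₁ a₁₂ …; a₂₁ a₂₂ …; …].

T = [-11/5 -4/5 0; 2/5 3/5 0; 0 0 1]

T1 = [-1 0 0; 0 1 0; 0 0 1]
T2·T1 = [-1 0 0; 2 1 0; 0 0 1]
T3·…·T1 = [1 4/5 0; 2 3/5 0; 0 0 1]
T4·…·T1 = [-11/5 -4/5 0; 2/5 3/5 0; 0 0 1]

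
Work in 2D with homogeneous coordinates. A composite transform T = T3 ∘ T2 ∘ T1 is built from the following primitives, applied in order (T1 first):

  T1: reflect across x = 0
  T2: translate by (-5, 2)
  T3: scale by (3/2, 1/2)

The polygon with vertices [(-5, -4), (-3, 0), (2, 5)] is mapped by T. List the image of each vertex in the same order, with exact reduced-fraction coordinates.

T1 reflect across x = 0: (-5, -4) → (5, -4); (-3, 0) → (3, 0); (2, 5) → (-2, 5)
T2 translate by (-5, 2): (5, -4) → (0, -2); (3, 0) → (-2, 2); (-2, 5) → (-7, 7)
T3 scale by (3/2, 1/2): (0, -2) → (0, -1); (-2, 2) → (-3, 1); (-7, 7) → (-21/2, 7/2)

image vertices: (0, -1), (-3, 1), (-21/2, 7/2)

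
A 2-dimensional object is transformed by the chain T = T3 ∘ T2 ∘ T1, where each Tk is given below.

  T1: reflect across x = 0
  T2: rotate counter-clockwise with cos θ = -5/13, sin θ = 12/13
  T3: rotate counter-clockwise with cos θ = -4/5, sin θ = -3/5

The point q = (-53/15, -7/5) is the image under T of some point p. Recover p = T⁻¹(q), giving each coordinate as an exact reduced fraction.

p = (7/3, -3)

T1 = [-1 0 0; 0 1 0; 0 0 1]
T2·T1 = [5/13 -12/13 0; -12/13 -5/13 0; 0 0 1]
T3·…·T1 = [-56/65 33/65 0; 33/65 56/65 0; 0 0 1]
det M = -1; M⁻¹ = [-56/65 33/65 0; 33/65 56/65 0; 0 0 1]
M⁻¹ · (-53/15, -7/5)ᵀ = (7/3, -3)ᵀ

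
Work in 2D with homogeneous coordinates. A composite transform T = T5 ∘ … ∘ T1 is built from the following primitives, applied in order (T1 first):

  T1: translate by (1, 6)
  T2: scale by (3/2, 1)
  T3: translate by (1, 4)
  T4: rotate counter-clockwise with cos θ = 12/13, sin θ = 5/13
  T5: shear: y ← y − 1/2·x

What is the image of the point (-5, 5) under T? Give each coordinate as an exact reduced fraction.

T(p) = (-135/13, 445/26)

T1 translate by (1, 6): (-5, 5) → (-4, 11)
T2 scale by (3/2, 1): (-4, 11) → (-6, 11)
T3 translate by (1, 4): (-6, 11) → (-5, 15)
T4 rotate counter-clockwise with cos θ = 12/13, sin θ = 5/13: (-5, 15) → (-135/13, 155/13)
T5 shear: y ← y − 1/2·x: (-135/13, 155/13) → (-135/13, 445/26)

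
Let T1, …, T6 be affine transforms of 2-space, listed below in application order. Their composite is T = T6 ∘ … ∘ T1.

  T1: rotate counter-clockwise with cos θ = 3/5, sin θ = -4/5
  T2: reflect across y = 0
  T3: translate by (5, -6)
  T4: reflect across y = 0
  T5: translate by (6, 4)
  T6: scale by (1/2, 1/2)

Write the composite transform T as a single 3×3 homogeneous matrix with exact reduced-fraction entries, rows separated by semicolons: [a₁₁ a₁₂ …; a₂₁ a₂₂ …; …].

T1 = [3/5 4/5 0; -4/5 3/5 0; 0 0 1]
T2·T1 = [3/5 4/5 0; 4/5 -3/5 0; 0 0 1]
T3·…·T1 = [3/5 4/5 5; 4/5 -3/5 -6; 0 0 1]
T4·…·T1 = [3/5 4/5 5; -4/5 3/5 6; 0 0 1]
T5·…·T1 = [3/5 4/5 11; -4/5 3/5 10; 0 0 1]
T6·…·T1 = [3/10 2/5 11/2; -2/5 3/10 5; 0 0 1]

T = [3/10 2/5 11/2; -2/5 3/10 5; 0 0 1]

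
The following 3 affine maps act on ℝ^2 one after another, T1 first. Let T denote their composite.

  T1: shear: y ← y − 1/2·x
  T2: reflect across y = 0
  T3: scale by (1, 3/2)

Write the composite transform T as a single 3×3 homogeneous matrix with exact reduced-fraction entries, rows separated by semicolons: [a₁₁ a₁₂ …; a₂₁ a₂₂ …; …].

T = [1 0 0; 3/4 -3/2 0; 0 0 1]

T1 = [1 0 0; -1/2 1 0; 0 0 1]
T2·T1 = [1 0 0; 1/2 -1 0; 0 0 1]
T3·…·T1 = [1 0 0; 3/4 -3/2 0; 0 0 1]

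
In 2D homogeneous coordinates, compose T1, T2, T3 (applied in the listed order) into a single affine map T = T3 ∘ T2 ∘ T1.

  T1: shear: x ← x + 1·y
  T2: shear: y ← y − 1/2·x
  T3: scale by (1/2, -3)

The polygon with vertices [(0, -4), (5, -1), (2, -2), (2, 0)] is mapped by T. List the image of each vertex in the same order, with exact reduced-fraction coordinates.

T1 shear: x ← x + 1·y: (0, -4) → (-4, -4); (5, -1) → (4, -1); (2, -2) → (0, -2); (2, 0) → (2, 0)
T2 shear: y ← y − 1/2·x: (-4, -4) → (-4, -2); (4, -1) → (4, -3); (0, -2) → (0, -2); (2, 0) → (2, -1)
T3 scale by (1/2, -3): (-4, -2) → (-2, 6); (4, -3) → (2, 9); (0, -2) → (0, 6); (2, -1) → (1, 3)

image vertices: (-2, 6), (2, 9), (0, 6), (1, 3)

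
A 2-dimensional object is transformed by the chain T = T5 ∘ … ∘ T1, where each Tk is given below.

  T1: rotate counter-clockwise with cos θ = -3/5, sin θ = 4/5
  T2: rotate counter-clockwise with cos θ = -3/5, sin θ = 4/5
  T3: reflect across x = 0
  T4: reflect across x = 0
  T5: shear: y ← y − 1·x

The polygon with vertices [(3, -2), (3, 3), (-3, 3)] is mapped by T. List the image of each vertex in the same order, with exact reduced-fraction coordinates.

image vertices: (-69/25, 11/25), (51/25, -144/25), (93/25, -42/25)

T1 rotate counter-clockwise with cos θ = -3/5, sin θ = 4/5: (3, -2) → (-1/5, 18/5); (3, 3) → (-21/5, 3/5); (-3, 3) → (-3/5, -21/5)
T2 rotate counter-clockwise with cos θ = -3/5, sin θ = 4/5: (-1/5, 18/5) → (-69/25, -58/25); (-21/5, 3/5) → (51/25, -93/25); (-3/5, -21/5) → (93/25, 51/25)
T3 reflect across x = 0: (-69/25, -58/25) → (69/25, -58/25); (51/25, -93/25) → (-51/25, -93/25); (93/25, 51/25) → (-93/25, 51/25)
T4 reflect across x = 0: (69/25, -58/25) → (-69/25, -58/25); (-51/25, -93/25) → (51/25, -93/25); (-93/25, 51/25) → (93/25, 51/25)
T5 shear: y ← y − 1·x: (-69/25, -58/25) → (-69/25, 11/25); (51/25, -93/25) → (51/25, -144/25); (93/25, 51/25) → (93/25, -42/25)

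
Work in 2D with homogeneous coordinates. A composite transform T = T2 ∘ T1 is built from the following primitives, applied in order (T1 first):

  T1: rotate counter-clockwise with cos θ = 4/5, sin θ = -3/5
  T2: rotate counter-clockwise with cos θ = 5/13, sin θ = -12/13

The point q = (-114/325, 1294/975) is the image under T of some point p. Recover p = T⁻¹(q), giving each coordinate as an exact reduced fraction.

p = (-6/5, -2/3)

T1 = [4/5 3/5 0; -3/5 4/5 0; 0 0 1]
T2·T1 = [-16/65 63/65 0; -63/65 -16/65 0; 0 0 1]
det M = 1; M⁻¹ = [-16/65 -63/65 0; 63/65 -16/65 0; 0 0 1]
M⁻¹ · (-114/325, 1294/975)ᵀ = (-6/5, -2/3)ᵀ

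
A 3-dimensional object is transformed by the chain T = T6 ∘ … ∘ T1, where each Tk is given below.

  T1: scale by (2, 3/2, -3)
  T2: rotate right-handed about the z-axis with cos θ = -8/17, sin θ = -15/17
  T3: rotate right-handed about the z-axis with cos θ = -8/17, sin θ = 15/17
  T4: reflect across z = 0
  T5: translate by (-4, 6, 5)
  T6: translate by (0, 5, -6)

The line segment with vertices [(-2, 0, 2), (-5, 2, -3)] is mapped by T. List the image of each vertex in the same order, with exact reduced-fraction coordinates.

T1 scale by (2, 3/2, -3): (-2, 0, 2) → (-4, 0, -6); (-5, 2, -3) → (-10, 3, 9)
T2 rotate right-handed about the z-axis with cos θ = -8/17, sin θ = -15/17: (-4, 0, -6) → (32/17, 60/17, -6); (-10, 3, 9) → (125/17, 126/17, 9)
T3 rotate right-handed about the z-axis with cos θ = -8/17, sin θ = 15/17: (32/17, 60/17, -6) → (-4, 0, -6); (125/17, 126/17, 9) → (-10, 3, 9)
T4 reflect across z = 0: (-4, 0, -6) → (-4, 0, 6); (-10, 3, 9) → (-10, 3, -9)
T5 translate by (-4, 6, 5): (-4, 0, 6) → (-8, 6, 11); (-10, 3, -9) → (-14, 9, -4)
T6 translate by (0, 5, -6): (-8, 6, 11) → (-8, 11, 5); (-14, 9, -4) → (-14, 14, -10)

image vertices: (-8, 11, 5), (-14, 14, -10)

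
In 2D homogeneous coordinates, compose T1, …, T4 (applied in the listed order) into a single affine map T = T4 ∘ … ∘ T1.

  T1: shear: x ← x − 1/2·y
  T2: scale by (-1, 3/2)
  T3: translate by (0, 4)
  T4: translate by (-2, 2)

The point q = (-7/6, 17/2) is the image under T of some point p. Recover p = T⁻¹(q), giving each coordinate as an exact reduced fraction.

T1 = [1 -1/2 0; 0 1 0; 0 0 1]
T2·T1 = [-1 1/2 0; 0 3/2 0; 0 0 1]
T3·…·T1 = [-1 1/2 0; 0 3/2 4; 0 0 1]
T4·…·T1 = [-1 1/2 -2; 0 3/2 6; 0 0 1]
det M = -3/2; M⁻¹ = [-1 1/3 -4; 0 2/3 -4; 0 0 1]
M⁻¹ · (-7/6, 17/2)ᵀ = (0, 5/3)ᵀ

p = (0, 5/3)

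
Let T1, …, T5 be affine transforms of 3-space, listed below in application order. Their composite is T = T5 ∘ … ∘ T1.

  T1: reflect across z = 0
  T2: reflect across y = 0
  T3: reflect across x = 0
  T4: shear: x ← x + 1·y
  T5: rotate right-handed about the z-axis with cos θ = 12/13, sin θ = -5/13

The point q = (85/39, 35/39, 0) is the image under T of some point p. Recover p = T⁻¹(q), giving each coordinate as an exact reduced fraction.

T1 = [1 0 0 0; 0 1 0 0; 0 0 -1 0; 0 0 0 1]
T2·T1 = [1 0 0 0; 0 -1 0 0; 0 0 -1 0; 0 0 0 1]
T3·…·T1 = [-1 0 0 0; 0 -1 0 0; 0 0 -1 0; 0 0 0 1]
T4·…·T1 = [-1 -1 0 0; 0 -1 0 0; 0 0 -1 0; 0 0 0 1]
T5·…·T1 = [-12/13 -17/13 0 0; 5/13 -7/13 0 0; 0 0 -1 0; 0 0 0 1]
det M = -1; M⁻¹ = [-7/13 17/13 0 0; -5/13 -12/13 0 0; 0 0 -1 0; 0 0 0 1]
M⁻¹ · (85/39, 35/39, 0)ᵀ = (0, -5/3, 0)ᵀ

p = (0, -5/3, 0)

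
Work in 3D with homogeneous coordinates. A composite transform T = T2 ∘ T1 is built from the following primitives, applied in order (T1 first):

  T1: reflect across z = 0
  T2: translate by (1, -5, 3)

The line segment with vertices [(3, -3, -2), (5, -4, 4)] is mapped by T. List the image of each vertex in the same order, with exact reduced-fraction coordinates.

T1 reflect across z = 0: (3, -3, -2) → (3, -3, 2); (5, -4, 4) → (5, -4, -4)
T2 translate by (1, -5, 3): (3, -3, 2) → (4, -8, 5); (5, -4, -4) → (6, -9, -1)

image vertices: (4, -8, 5), (6, -9, -1)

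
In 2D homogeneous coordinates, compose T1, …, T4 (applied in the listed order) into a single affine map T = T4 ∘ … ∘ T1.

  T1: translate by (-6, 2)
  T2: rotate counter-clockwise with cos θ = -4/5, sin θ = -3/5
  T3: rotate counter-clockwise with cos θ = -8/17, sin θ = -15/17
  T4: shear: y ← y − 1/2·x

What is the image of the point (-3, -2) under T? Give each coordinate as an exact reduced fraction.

T(p) = (117/85, -1629/170)

T1 translate by (-6, 2): (-3, -2) → (-9, 0)
T2 rotate counter-clockwise with cos θ = -4/5, sin θ = -3/5: (-9, 0) → (36/5, 27/5)
T3 rotate counter-clockwise with cos θ = -8/17, sin θ = -15/17: (36/5, 27/5) → (117/85, -756/85)
T4 shear: y ← y − 1/2·x: (117/85, -756/85) → (117/85, -1629/170)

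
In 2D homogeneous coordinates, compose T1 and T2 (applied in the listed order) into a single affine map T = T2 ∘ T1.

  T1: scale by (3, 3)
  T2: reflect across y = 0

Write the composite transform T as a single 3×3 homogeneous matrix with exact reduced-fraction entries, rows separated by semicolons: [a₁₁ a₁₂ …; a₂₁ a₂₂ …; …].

T = [3 0 0; 0 -3 0; 0 0 1]

T1 = [3 0 0; 0 3 0; 0 0 1]
T2·T1 = [3 0 0; 0 -3 0; 0 0 1]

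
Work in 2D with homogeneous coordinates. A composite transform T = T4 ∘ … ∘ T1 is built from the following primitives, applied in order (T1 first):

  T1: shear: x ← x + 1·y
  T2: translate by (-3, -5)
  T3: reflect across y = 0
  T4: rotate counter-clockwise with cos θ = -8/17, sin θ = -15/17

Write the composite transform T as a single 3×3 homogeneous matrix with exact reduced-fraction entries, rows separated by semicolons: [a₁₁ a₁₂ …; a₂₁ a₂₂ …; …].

T = [-8/17 -23/17 99/17; -15/17 -7/17 5/17; 0 0 1]

T1 = [1 1 0; 0 1 0; 0 0 1]
T2·T1 = [1 1 -3; 0 1 -5; 0 0 1]
T3·…·T1 = [1 1 -3; 0 -1 5; 0 0 1]
T4·…·T1 = [-8/17 -23/17 99/17; -15/17 -7/17 5/17; 0 0 1]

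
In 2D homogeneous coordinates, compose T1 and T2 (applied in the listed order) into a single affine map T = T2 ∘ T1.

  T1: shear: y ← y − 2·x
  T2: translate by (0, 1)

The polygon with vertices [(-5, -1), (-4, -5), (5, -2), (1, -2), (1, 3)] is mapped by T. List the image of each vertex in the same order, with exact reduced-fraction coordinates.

T1 shear: y ← y − 2·x: (-5, -1) → (-5, 9); (-4, -5) → (-4, 3); (5, -2) → (5, -12); (1, -2) → (1, -4); (1, 3) → (1, 1)
T2 translate by (0, 1): (-5, 9) → (-5, 10); (-4, 3) → (-4, 4); (5, -12) → (5, -11); (1, -4) → (1, -3); (1, 1) → (1, 2)

image vertices: (-5, 10), (-4, 4), (5, -11), (1, -3), (1, 2)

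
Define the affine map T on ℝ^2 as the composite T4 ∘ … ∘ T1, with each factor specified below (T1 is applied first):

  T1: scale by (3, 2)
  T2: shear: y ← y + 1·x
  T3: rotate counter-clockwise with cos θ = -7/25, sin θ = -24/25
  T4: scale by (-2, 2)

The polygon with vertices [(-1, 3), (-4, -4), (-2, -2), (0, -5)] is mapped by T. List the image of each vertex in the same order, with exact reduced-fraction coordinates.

image vertices: (-186/25, 102/25), (792/25, 856/25), (396/25, 428/25), (96/5, 28/5)

T1 scale by (3, 2): (-1, 3) → (-3, 6); (-4, -4) → (-12, -8); (-2, -2) → (-6, -4); (0, -5) → (0, -10)
T2 shear: y ← y + 1·x: (-3, 6) → (-3, 3); (-12, -8) → (-12, -20); (-6, -4) → (-6, -10); (0, -10) → (0, -10)
T3 rotate counter-clockwise with cos θ = -7/25, sin θ = -24/25: (-3, 3) → (93/25, 51/25); (-12, -20) → (-396/25, 428/25); (-6, -10) → (-198/25, 214/25); (0, -10) → (-48/5, 14/5)
T4 scale by (-2, 2): (93/25, 51/25) → (-186/25, 102/25); (-396/25, 428/25) → (792/25, 856/25); (-198/25, 214/25) → (396/25, 428/25); (-48/5, 14/5) → (96/5, 28/5)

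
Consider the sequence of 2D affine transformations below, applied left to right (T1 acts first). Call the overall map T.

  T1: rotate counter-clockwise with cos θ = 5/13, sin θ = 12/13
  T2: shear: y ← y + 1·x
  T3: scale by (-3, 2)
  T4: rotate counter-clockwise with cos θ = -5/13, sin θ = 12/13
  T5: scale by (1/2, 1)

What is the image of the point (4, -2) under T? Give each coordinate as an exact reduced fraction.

T(p) = (-654/169, -2404/169)

T1 rotate counter-clockwise with cos θ = 5/13, sin θ = 12/13: (4, -2) → (44/13, 38/13)
T2 shear: y ← y + 1·x: (44/13, 38/13) → (44/13, 82/13)
T3 scale by (-3, 2): (44/13, 82/13) → (-132/13, 164/13)
T4 rotate counter-clockwise with cos θ = -5/13, sin θ = 12/13: (-132/13, 164/13) → (-1308/169, -2404/169)
T5 scale by (1/2, 1): (-1308/169, -2404/169) → (-654/169, -2404/169)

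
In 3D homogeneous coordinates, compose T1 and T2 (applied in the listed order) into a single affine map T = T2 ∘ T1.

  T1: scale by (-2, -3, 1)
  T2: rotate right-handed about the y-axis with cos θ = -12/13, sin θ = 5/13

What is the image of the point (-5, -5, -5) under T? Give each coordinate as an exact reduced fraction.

T(p) = (-145/13, 15, 10/13)

T1 scale by (-2, -3, 1): (-5, -5, -5) → (10, 15, -5)
T2 rotate right-handed about the y-axis with cos θ = -12/13, sin θ = 5/13: (10, 15, -5) → (-145/13, 15, 10/13)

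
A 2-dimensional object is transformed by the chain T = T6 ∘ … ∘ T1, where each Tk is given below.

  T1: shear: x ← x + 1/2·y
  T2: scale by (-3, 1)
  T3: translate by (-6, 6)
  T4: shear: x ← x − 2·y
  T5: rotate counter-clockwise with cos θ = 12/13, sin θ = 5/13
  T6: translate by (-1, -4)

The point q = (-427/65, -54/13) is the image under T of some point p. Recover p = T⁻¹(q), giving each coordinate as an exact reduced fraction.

T1 = [1 1/2 0; 0 1 0; 0 0 1]
T2·T1 = [-3 -3/2 0; 0 1 0; 0 0 1]
T3·…·T1 = [-3 -3/2 -6; 0 1 6; 0 0 1]
T4·…·T1 = [-3 -7/2 -18; 0 1 6; 0 0 1]
T5·…·T1 = [-36/13 -47/13 -246/13; -15/13 -11/26 -18/13; 0 0 1]
T6·…·T1 = [-36/13 -47/13 -259/13; -15/13 -11/26 -70/13; 0 0 1]
det M = -3; M⁻¹ = [11/78 -47/39 -287/78; -5/13 12/13 -35/13; 0 0 1]
M⁻¹ · (-427/65, -54/13)ᵀ = (2/5, -4)ᵀ

p = (2/5, -4)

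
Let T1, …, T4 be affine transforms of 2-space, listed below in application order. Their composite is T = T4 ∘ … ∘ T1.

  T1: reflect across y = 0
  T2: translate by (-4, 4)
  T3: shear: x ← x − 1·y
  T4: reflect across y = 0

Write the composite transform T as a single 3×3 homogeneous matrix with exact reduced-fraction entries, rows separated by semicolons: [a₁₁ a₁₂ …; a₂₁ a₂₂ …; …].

T = [1 1 -8; 0 1 -4; 0 0 1]

T1 = [1 0 0; 0 -1 0; 0 0 1]
T2·T1 = [1 0 -4; 0 -1 4; 0 0 1]
T3·…·T1 = [1 1 -8; 0 -1 4; 0 0 1]
T4·…·T1 = [1 1 -8; 0 1 -4; 0 0 1]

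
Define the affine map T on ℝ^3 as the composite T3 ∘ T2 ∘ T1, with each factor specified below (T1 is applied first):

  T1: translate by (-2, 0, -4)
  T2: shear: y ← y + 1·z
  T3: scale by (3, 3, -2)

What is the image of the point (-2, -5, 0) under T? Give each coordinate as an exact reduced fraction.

T1 translate by (-2, 0, -4): (-2, -5, 0) → (-4, -5, -4)
T2 shear: y ← y + 1·z: (-4, -5, -4) → (-4, -9, -4)
T3 scale by (3, 3, -2): (-4, -9, -4) → (-12, -27, 8)

T(p) = (-12, -27, 8)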